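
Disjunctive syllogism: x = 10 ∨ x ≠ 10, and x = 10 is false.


Disjunctive syllogism: from (P ∨ Q) and ¬P, infer Q.
One disjunct, 'x = 10', is ruled out; the other must hold.

x ≠ 10


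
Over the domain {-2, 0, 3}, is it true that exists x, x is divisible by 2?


Evaluate the predicate on each element: -2:True, 0:True, 3:False.
Witness x = -2 satisfies the predicate.

True


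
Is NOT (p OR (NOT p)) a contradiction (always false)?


Truth table over {p}:
p | φ
-----
F | F
T | F
Every row is false.

Yes, it is a contradiction.


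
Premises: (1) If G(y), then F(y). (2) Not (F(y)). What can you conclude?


Modus tollens: from (P → Q) and ¬Q, infer ¬P.
Q = 'F(y)' is denied; since P → Q, P must also fail.

Not (G(y)).


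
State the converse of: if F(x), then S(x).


The converse of (P → Q) is (Q → P). It is not in general equivalent to the original.
Here P = 'F(x)' and Q = 'S(x)'.

If S(x), then F(x).


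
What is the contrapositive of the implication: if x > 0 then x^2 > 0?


The contrapositive of (P → Q) is (¬Q → ¬P); it is logically equivalent to the original.
Here P = 'x > 0' and Q = 'x^2 > 0'.

If not (x^2 > 0), then not (x > 0).


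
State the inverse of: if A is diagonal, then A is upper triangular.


The inverse of (P → Q) is (¬P → ¬Q). It is equivalent to the converse, not to the original.
Here P = 'A is diagonal' and Q = 'A is upper triangular'.

If not (A is diagonal), then not (A is upper triangular).


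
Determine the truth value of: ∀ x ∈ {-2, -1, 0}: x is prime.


Evaluate the predicate on each element: -2:F, -1:F, 0:F.
Counterexample x = -2 fails the predicate.

F


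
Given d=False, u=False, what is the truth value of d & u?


Conjunction is true only when both operands are true.
Substitute: d=False, u=False.
False & False evaluates to False.

False


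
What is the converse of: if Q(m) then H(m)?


The converse of (P → Q) is (Q → P). It is not in general equivalent to the original.
Here P = 'Q(m)' and Q = 'H(m)'.

If H(m), then Q(m).


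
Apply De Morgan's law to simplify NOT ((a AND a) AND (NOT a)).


De Morgan: the negation of a conjunction is the disjunction of the negations.
Distribute NOT across AND, flipping it to OR, and negate each literal.

((NOT a) OR (NOT a)) OR a


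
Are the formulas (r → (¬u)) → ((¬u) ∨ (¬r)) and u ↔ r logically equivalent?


Compare truth tables:
r | u | φ | ψ
-------------
F | F | T | T
T | F | T | F
F | T | T | F
T | T | T | T
They differ at row 2 (r=T, u=F): φ=T but ψ=F.

No, they are not logically equivalent.


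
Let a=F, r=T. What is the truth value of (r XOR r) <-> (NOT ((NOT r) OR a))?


Substitute a=F, r=T:
r XOR r = T XOR T = F
NOT r = F
(NOT r) OR a = F OR F = F
NOT ((NOT r) OR a) = T
(r XOR r) <-> (NOT ((NOT r) OR a)) = F <-> T = F

F


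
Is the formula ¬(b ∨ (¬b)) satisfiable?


Check all 2 assignments over {b}:
b | φ
-----
F | F
T | F
No assignment makes the formula true.

Unsatisfiable.


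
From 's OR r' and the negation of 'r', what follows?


Disjunctive syllogism: from (P ∨ Q) and ¬P, infer Q.
One disjunct, 'r', is ruled out; the other must hold.

s


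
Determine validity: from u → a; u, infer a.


This matches the form of modus ponens: the conclusion follows in every model of the premises.

Valid.


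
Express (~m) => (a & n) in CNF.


Step 1: Rewrite (¬m) → (a ∧ n) as ¬(¬m) ∨ (a ∧ n).
Step 2: Distribute ∨ over ∧.
Step 3: Eliminate any double negations (¬¬X = X).

(m | a) & (m | n)


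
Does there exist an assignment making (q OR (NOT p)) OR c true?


Search for a satisfying assignment over {c, p, q}.
Try c=F, p=F, q=F: the formula evaluates to T.
A satisfying assignment exists.

Satisfiable.


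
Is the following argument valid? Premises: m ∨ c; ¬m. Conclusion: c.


This matches the form of disjunctive syllogism: the conclusion follows in every model of the premises.

Valid.


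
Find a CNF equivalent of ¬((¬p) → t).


Step 1: Rewrite (¬p) → t as ¬(¬p) ∨ t.
Step 2: Negate: ¬(¬(¬p) ∨ t) = (¬p) ∧ ¬t (De Morgan + double negation).

(¬p) ∧ (¬t)


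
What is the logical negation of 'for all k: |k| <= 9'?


¬(for all x: φ) = there exists x: ¬φ, and ¬(there exists x: φ) = for all x: ¬φ.
Apply to the universal statement.

there exists k: NOT(|k| <= 9)


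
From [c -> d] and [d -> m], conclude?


Hypothetical syllogism: from (P → Q) and (Q → R), infer (P → R).
Chain the two implications through the shared middle term 'd'.

c -> m


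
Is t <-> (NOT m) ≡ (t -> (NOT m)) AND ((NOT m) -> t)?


Compare truth tables:
m | t | φ | ψ
-------------
F | F | F | F
T | F | T | T
F | T | T | T
T | T | F | F
The columns φ and ψ agree on every row.

Yes, they are logically equivalent.


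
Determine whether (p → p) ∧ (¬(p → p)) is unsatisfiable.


Truth table over {p}:
p | φ
-----
F | F
T | F
Every row is false.

Yes, it is a contradiction.


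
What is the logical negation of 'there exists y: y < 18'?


¬(for all x: φ) = there exists x: ¬φ, and ¬(there exists x: φ) = for all x: ¬φ.
Apply to the existential statement.

for all y: NOT(y < 18)


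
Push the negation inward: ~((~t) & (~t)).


De Morgan: the negation of a conjunction is the disjunction of the negations.
Distribute ~ across &, flipping it to |, and negate each literal.

t | t


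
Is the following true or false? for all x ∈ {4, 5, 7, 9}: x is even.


Evaluate the predicate on each element: 4:T, 5:F, 7:F, 9:F.
Counterexample x = 5 fails the predicate.

F


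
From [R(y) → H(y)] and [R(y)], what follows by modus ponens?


Modus ponens: from (P → Q) and P, infer Q.
P = 'R(y)' is asserted, and P → Q holds, so Q follows.

H(y).


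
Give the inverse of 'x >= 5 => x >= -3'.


The inverse of (P → Q) is (¬P → ¬Q). It is equivalent to the converse, not to the original.
Here P = 'x >= 5' and Q = 'x >= -3'.

If not (x >= 5), then not (x >= -3).


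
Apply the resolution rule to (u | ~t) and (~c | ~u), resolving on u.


The clauses contain complementary literals u and ~u.
Resolution eliminates this pair and disjoins the remaining literals (merging duplicates).

(~t | ~c)


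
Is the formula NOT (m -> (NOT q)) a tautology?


Build the truth table over {m, q}:
m | q | φ
---------
F | F | F
T | F | F
F | T | F
T | T | T
Counterexample at row 1: with m=F, q=F, the formula is F.

No, it is not a tautology.


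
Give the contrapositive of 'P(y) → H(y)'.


The contrapositive of (P → Q) is (¬Q → ¬P); it is logically equivalent to the original.
Here P = 'P(y)' and Q = 'H(y)'.

If not (H(y)), then not (P(y)).


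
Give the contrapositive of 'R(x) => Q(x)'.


The contrapositive of (P → Q) is (¬Q → ¬P); it is logically equivalent to the original.
Here P = 'R(x)' and Q = 'Q(x)'.

If not (Q(x)), then not (R(x)).


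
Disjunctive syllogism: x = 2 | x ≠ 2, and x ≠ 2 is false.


Disjunctive syllogism: from (P ∨ Q) and ¬P, infer Q.
One disjunct, 'x ≠ 2', is ruled out; the other must hold.

x = 2


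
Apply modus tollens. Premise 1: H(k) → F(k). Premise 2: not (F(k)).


Modus tollens: from (P → Q) and ¬Q, infer ¬P.
Q = 'F(k)' is denied; since P → Q, P must also fail.

Not (H(k)).


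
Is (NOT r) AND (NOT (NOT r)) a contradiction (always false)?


Truth table over {r}:
r | φ
-----
F | F
T | F
Every row is false.

Yes, it is a contradiction.


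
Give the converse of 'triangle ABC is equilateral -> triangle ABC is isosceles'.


The converse of (P → Q) is (Q → P). It is not in general equivalent to the original.
Here P = 'triangle ABC is equilateral' and Q = 'triangle ABC is isosceles'.

If triangle ABC is isosceles, then triangle ABC is equilateral.


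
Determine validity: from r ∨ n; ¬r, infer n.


This matches the form of disjunctive syllogism: the conclusion follows in every model of the premises.

Valid.


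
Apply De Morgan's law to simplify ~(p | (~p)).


De Morgan: the negation of a disjunction is the conjunction of the negations.
Distribute ~ across |, flipping it to &, and negate each literal.

(~p) & p


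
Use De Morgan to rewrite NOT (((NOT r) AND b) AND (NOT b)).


De Morgan: the negation of a conjunction is the disjunction of the negations.
Distribute NOT across AND, flipping it to OR, and negate each literal.

(r OR (NOT b)) OR b


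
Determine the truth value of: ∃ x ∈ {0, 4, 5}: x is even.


Evaluate the predicate on each element: 0:T, 4:T, 5:F.
Witness x = 0 satisfies the predicate.

T


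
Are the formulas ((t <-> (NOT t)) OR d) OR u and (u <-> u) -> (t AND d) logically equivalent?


Compare truth tables:
d | t | u | φ | ψ
-----------------
F | F | F | F | F
T | F | F | T | F
F | T | F | F | F
T | T | F | T | T
F | F | T | T | F
T | F | T | T | F
F | T | T | T | F
T | T | T | T | T
They differ at row 2 (d=T, t=F, u=F): φ=T but ψ=F.

No, they are not logically equivalent.


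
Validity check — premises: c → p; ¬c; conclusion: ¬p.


This is denying the antecedent (fallacy). There exist truth assignments where the premises are all true but the conclusion is false.

Invalid.


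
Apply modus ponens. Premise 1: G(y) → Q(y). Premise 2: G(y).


Modus ponens: from (P → Q) and P, infer Q.
P = 'G(y)' is asserted, and P → Q holds, so Q follows.

Q(y).


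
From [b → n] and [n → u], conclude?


Hypothetical syllogism: from (P → Q) and (Q → R), infer (P → R).
Chain the two implications through the shared middle term 'n'.

b → u


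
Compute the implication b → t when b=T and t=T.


Implication is false only when antecedent is true and consequent is false.
Substitute: b=T, t=T.
T → T evaluates to T.

T


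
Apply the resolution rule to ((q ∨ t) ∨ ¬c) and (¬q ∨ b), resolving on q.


The clauses contain complementary literals q and ¬q.
Resolution eliminates this pair and disjoins the remaining literals (merging duplicates).

((¬c ∨ t) ∨ b)


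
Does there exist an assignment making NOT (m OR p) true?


Search for a satisfying assignment over {m, p}.
Try m=F, p=F: the formula evaluates to T.
A satisfying assignment exists.

Satisfiable.


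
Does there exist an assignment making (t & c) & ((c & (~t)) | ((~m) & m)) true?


Check all 8 assignments over {c, m, t}:
c | m | t | φ
-------------
False | False | False | False
True | False | False | False
False | True | False | False
True | True | False | False
False | False | True | False
True | False | True | False
False | True | True | False
True | True | True | False
No assignment makes the formula true.

Unsatisfiable.


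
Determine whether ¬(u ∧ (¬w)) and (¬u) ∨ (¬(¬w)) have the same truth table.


Compare truth tables:
u | w | φ | ψ
-------------
F | F | T | T
T | F | F | F
F | T | T | T
T | T | T | T
The columns φ and ψ agree on every row.

Yes, they are logically equivalent.


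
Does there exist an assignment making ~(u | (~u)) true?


Check all 2 assignments over {u}:
u | φ
-----
False | False
True | False
No assignment makes the formula true.

Unsatisfiable.


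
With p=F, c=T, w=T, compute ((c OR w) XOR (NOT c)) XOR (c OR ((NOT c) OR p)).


Substitute p=F, c=T, w=T:
c OR w = T OR T = T
NOT c = F
(c OR w) XOR (NOT c) = T XOR F = T
NOT c = F
(NOT c) OR p = F OR F = F
c OR ((NOT c) OR p) = T OR F = T
((c OR w) XOR (NOT c)) XOR (c OR ((NOT c) OR p)) = T XOR T = F

F


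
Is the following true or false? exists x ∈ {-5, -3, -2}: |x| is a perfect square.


Evaluate the predicate on each element: -5:False, -3:False, -2:False.
No element satisfies the predicate.

False


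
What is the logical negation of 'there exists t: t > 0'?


¬(for all x: φ) = there exists x: ¬φ, and ¬(there exists x: φ) = for all x: ¬φ.
Apply to the existential statement.

for all t: NOT(t > 0)


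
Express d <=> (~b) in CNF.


Step 1: Rewrite d ↔ (¬b) as (d → (¬b)) ∧ ((¬b) → d).
Step 2: Rewrite each implication as a disjunction.
Step 3: Eliminate any double negations (¬¬X = X).

((~d) | (~b)) & (b | d)


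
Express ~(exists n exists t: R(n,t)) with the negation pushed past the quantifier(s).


Negation flips each quantifier (∀↔∃) and negates the inner predicate.
¬(exists n exists t: φ) = forall n forall t: ¬φ.

forall n forall t: ~(R(n,t))


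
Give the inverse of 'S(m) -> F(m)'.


The inverse of (P → Q) is (¬P → ¬Q). It is equivalent to the converse, not to the original.
Here P = 'S(m)' and Q = 'F(m)'.

If not (S(m)), then not (F(m)).


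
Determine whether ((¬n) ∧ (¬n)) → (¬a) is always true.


Build the truth table over {a, n}:
a | n | φ
---------
F | F | T
T | F | F
F | T | T
T | T | T
Counterexample at row 2: with a=T, n=F, the formula is F.

No, it is not a tautology.


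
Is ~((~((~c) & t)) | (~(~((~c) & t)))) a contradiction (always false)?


Truth table over {c, t}:
c | t | φ
---------
False | False | False
True | False | False
False | True | False
True | True | False
Every row is false.

Yes, it is a contradiction.


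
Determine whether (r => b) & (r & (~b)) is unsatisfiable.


Truth table over {b, r}:
b | r | φ
---------
False | False | False
True | False | False
False | True | False
True | True | False
Every row is false.

Yes, it is a contradiction.


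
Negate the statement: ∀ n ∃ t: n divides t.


Negation flips each quantifier (∀↔∃) and negates the inner predicate.
¬(∀ n ∃ t: φ) = ∃ n ∀ t: ¬φ.

∃ n ∀ t: ¬(n divides t)


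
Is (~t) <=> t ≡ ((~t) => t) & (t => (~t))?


Compare truth tables:
t | φ | ψ
---------
False | False | False
True | False | False
The columns φ and ψ agree on every row.

Yes, they are logically equivalent.


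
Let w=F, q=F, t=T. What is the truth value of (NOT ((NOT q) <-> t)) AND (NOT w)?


Substitute w=F, q=F, t=T:
NOT q = T
(NOT q) <-> t = T <-> T = T
NOT ((NOT q) <-> t) = F
NOT w = T
(NOT ((NOT q) <-> t)) AND (NOT w) = F AND T = F

F


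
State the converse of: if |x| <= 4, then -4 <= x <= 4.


The converse of (P → Q) is (Q → P). It is not in general equivalent to the original.
Here P = '|x| <= 4' and Q = '-4 <= x <= 4'.

If -4 <= x <= 4, then |x| <= 4.


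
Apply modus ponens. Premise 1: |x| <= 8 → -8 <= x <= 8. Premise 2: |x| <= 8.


Modus ponens: from (P → Q) and P, infer Q.
P = '|x| <= 8' is asserted, and P → Q holds, so Q follows.

-8 <= x <= 8.


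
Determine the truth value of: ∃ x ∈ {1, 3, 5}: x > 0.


Evaluate the predicate on each element: 1:T, 3:T, 5:T.
Witness x = 1 satisfies the predicate.

T


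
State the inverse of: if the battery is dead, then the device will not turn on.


The inverse of (P → Q) is (¬P → ¬Q). It is equivalent to the converse, not to the original.
Here P = 'the battery is dead' and Q = 'the device will not turn on'.

If not (the battery is dead), then not (the device will not turn on).


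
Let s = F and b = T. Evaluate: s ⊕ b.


Exclusive or is true when exactly one operand is true.
Substitute: s=F, b=T.
F ⊕ T evaluates to T.

T


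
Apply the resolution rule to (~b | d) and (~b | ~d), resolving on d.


The clauses contain complementary literals d and ~d.
Resolution eliminates this pair and disjoins the remaining literals (merging duplicates).

~b


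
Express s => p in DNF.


Step 1: Rewrite s → p as ¬s ∨ p.

(~s) | p


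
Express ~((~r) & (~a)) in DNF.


Step 1: Apply De Morgan: ¬((¬r) ∧ (¬a)) = ¬(¬r) ∨ ¬(¬a).
Step 2: Eliminate any double negations (¬¬X = X).

r | a


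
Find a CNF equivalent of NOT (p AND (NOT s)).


Step 1: Apply De Morgan: ¬(p ∧ (¬s)) = ¬p ∨ ¬(¬s).
Step 2: Eliminate any double negations (¬¬X = X).

(NOT p) OR s


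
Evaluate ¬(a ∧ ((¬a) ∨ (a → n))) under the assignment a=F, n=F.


Substitute a=F, n=F:
¬a = T
a → n = F → F = T
(¬a) ∨ (a → n) = T ∨ T = T
a ∧ ((¬a) ∨ (a → n)) = F ∧ T = F
¬(a ∧ ((¬a) ∨ (a → n))) = T

T


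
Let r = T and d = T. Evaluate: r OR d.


Disjunction is false only when both operands are false.
Substitute: r=T, d=T.
T OR T evaluates to T.

T


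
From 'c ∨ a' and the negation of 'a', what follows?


Disjunctive syllogism: from (P ∨ Q) and ¬P, infer Q.
One disjunct, 'a', is ruled out; the other must hold.

c


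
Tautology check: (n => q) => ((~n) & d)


Build the truth table over {d, n, q}:
d | n | q | φ
-------------
False | False | False | False
True | False | False | True
False | True | False | True
True | True | False | True
False | False | True | False
True | False | True | True
False | True | True | False
True | True | True | False
Counterexample at row 1: with d=False, n=False, q=False, the formula is False.

No, it is not a tautology.


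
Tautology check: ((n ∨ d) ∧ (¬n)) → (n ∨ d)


Build the truth table over {d, n}:
d | n | φ
---------
F | F | T
T | F | T
F | T | T
T | T | T
Every row evaluates to true.

Yes, it is a tautology.


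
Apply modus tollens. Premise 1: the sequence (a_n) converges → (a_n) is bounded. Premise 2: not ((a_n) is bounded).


Modus tollens: from (P → Q) and ¬Q, infer ¬P.
Q = '(a_n) is bounded' is denied; since P → Q, P must also fail.

Not (the sequence (a_n) converges).


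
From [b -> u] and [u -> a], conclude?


Hypothetical syllogism: from (P → Q) and (Q → R), infer (P → R).
Chain the two implications through the shared middle term 'u'.

b -> a


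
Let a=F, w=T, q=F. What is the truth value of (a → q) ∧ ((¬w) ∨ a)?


Substitute a=F, w=T, q=F:
a → q = F → F = T
¬w = F
(¬w) ∨ a = F ∨ F = F
(a → q) ∧ ((¬w) ∨ a) = T ∧ F = F

F


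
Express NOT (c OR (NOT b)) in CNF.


Step 1: Apply De Morgan: ¬(c ∨ (¬b)) = ¬c ∧ ¬(¬b).
Step 2: Eliminate any double negations (¬¬X = X).

(NOT c) AND b


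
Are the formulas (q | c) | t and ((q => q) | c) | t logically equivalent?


Compare truth tables:
c | q | t | φ | ψ
-----------------
False | False | False | False | True
True | False | False | True | True
False | True | False | True | True
True | True | False | True | True
False | False | True | True | True
True | False | True | True | True
False | True | True | True | True
True | True | True | True | True
They differ at row 1 (c=False, q=False, t=False): φ=False but ψ=True.

No, they are not logically equivalent.


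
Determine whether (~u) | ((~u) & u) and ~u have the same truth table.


Compare truth tables:
u | φ | ψ
---------
False | True | True
True | False | False
The columns φ and ψ agree on every row.

Yes, they are logically equivalent.


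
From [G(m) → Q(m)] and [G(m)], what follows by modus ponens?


Modus ponens: from (P → Q) and P, infer Q.
P = 'G(m)' is asserted, and P → Q holds, so Q follows.

Q(m).


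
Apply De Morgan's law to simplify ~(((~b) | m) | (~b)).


De Morgan: the negation of a disjunction is the conjunction of the negations.
Distribute ~ across |, flipping it to &, and negate each literal.

(b & (~m)) & b


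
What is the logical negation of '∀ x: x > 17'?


¬(∀ x: φ) = ∃ x: ¬φ, and ¬(∃ x: φ) = ∀ x: ¬φ.
Apply to the universal statement.

∃ x: ¬(x > 17)


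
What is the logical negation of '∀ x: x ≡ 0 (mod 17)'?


¬(∀ x: φ) = ∃ x: ¬φ, and ¬(∃ x: φ) = ∀ x: ¬φ.
Apply to the universal statement.

∃ x: ¬(x ≡ 0 (mod 17))


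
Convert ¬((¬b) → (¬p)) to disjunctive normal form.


Step 1: Rewrite implication then negate: ¬(¬(¬b) ∨ (¬p)) = (¬b) ∧ ¬(¬p).
Step 2: Eliminate any double negations (¬¬X = X).

(¬b) ∧ p


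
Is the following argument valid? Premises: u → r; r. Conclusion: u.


This is affirming the consequent (fallacy). There exist truth assignments where the premises are all true but the conclusion is false.

Invalid.


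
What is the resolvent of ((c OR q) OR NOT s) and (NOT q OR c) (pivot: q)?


The clauses contain complementary literals q and NOTq.
Resolution eliminates this pair and disjoins the remaining literals (merging duplicates).

(NOT s OR c)


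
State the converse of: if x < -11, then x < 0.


The converse of (P → Q) is (Q → P). It is not in general equivalent to the original.
Here P = 'x < -11' and Q = 'x < 0'.

If x < 0, then x < -11.


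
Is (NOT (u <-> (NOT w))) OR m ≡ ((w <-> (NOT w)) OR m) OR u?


Compare truth tables:
m | u | w | φ | ψ
-----------------
F | F | F | T | F
T | F | F | T | T
F | T | F | F | T
T | T | F | T | T
F | F | T | F | F
T | F | T | T | T
F | T | T | T | T
T | T | T | T | T
They differ at row 1 (m=F, u=F, w=F): φ=T but ψ=F.

No, they are not logically equivalent.


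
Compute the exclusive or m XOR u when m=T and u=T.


Exclusive or is true when exactly one operand is true.
Substitute: m=T, u=T.
T XOR T evaluates to F.

F


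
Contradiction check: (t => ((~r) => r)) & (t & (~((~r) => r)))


Truth table over {r, t}:
r | t | φ
---------
False | False | False
True | False | False
False | True | False
True | True | False
Every row is false.

Yes, it is a contradiction.


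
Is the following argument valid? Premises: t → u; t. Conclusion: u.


This matches the form of modus ponens: the conclusion follows in every model of the premises.

Valid.


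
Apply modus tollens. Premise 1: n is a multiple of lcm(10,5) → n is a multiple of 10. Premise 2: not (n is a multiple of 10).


Modus tollens: from (P → Q) and ¬Q, infer ¬P.
Q = 'n is a multiple of 10' is denied; since P → Q, P must also fail.

Not (n is a multiple of lcm(10,5)).


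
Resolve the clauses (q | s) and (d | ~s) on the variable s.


The clauses contain complementary literals s and ~s.
Resolution eliminates this pair and disjoins the remaining literals (merging duplicates).

(q | d)


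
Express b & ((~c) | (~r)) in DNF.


Step 1: Distribute ∧ over ∨: b ∧ ((¬c) ∨ (¬r)) = (b ∧ (¬c)) ∨ (b ∧ (¬r)).

(b & (~c)) | (b & (~r))


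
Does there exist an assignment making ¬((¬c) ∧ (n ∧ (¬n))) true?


Search for a satisfying assignment over {c, n}.
Try c=F, n=F: the formula evaluates to T.
A satisfying assignment exists.

Satisfiable.


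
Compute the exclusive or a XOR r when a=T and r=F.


Exclusive or is true when exactly one operand is true.
Substitute: a=T, r=F.
T XOR F evaluates to T.

T


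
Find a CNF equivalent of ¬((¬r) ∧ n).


Step 1: Apply De Morgan: ¬((¬r) ∧ n) = ¬(¬r) ∨ ¬n.
Step 2: Eliminate any double negations (¬¬X = X).

r ∨ (¬n)


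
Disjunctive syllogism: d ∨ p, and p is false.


Disjunctive syllogism: from (P ∨ Q) and ¬P, infer Q.
One disjunct, 'p', is ruled out; the other must hold.

d


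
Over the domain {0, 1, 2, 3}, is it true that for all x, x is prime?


Evaluate the predicate on each element: 0:F, 1:F, 2:T, 3:T.
Counterexample x = 0 fails the predicate.

F


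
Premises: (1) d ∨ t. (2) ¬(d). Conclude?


Disjunctive syllogism: from (P ∨ Q) and ¬P, infer Q.
One disjunct, 'd', is ruled out; the other must hold.

t


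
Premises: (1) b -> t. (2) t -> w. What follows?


Hypothetical syllogism: from (P → Q) and (Q → R), infer (P → R).
Chain the two implications through the shared middle term 't'.

b -> w


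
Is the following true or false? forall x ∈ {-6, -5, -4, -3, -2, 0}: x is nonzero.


Evaluate the predicate on each element: -6:True, -5:True, -4:True, -3:True, -2:True, 0:False.
Counterexample x = 0 fails the predicate.

False


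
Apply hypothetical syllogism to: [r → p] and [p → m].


Hypothetical syllogism: from (P → Q) and (Q → R), infer (P → R).
Chain the two implications through the shared middle term 'p'.

r → m


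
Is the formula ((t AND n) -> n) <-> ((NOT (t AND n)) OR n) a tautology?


Build the truth table over {n, t}:
n | t | φ
---------
F | F | T
T | F | T
F | T | T
T | T | T
Every row evaluates to true.

Yes, it is a tautology.


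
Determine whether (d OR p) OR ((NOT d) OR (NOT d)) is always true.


Build the truth table over {d, p}:
d | p | φ
---------
F | F | T
T | F | T
F | T | T
T | T | T
Every row evaluates to true.

Yes, it is a tautology.


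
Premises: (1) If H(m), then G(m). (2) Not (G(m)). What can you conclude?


Modus tollens: from (P → Q) and ¬Q, infer ¬P.
Q = 'G(m)' is denied; since P → Q, P must also fail.

Not (H(m)).


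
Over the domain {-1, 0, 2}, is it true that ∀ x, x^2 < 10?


Evaluate the predicate on each element: -1:T, 0:T, 2:T.
Every element satisfies the predicate.

T


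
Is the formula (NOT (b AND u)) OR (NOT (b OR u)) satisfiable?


Search for a satisfying assignment over {b, u}.
Try b=F, u=F: the formula evaluates to T.
A satisfying assignment exists.

Satisfiable.


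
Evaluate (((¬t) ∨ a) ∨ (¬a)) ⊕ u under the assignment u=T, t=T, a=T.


Substitute u=T, t=T, a=T:
¬t = F
(¬t) ∨ a = F ∨ T = T
¬a = F
((¬t) ∨ a) ∨ (¬a) = T ∨ F = T
(((¬t) ∨ a) ∨ (¬a)) ⊕ u = T ⊕ T = F

F


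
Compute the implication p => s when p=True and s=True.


Implication is false only when antecedent is true and consequent is false.
Substitute: p=True, s=True.
True => True evaluates to True.

True


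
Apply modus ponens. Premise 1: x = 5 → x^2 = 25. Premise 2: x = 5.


Modus ponens: from (P → Q) and P, infer Q.
P = 'x = 5' is asserted, and P → Q holds, so Q follows.

x^2 = 25.


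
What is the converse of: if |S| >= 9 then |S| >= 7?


The converse of (P → Q) is (Q → P). It is not in general equivalent to the original.
Here P = '|S| >= 9' and Q = '|S| >= 7'.

If |S| >= 7, then |S| >= 9.


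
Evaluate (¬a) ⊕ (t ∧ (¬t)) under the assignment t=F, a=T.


Substitute t=F, a=T:
¬a = F
¬t = T
t ∧ (¬t) = F ∧ T = F
(¬a) ⊕ (t ∧ (¬t)) = F ⊕ F = F

F


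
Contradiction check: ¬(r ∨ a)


Truth table over {a, r}:
a | r | φ
---------
F | F | T
T | F | F
F | T | F
T | T | F
Satisfying assignment at row 1: a=F, r=F gives T.

No, it is not a contradiction.


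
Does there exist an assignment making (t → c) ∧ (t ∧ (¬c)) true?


Check all 4 assignments over {c, t}:
c | t | φ
---------
F | F | F
T | F | F
F | T | F
T | T | F
No assignment makes the formula true.

Unsatisfiable.


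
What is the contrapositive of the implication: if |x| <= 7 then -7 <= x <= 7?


The contrapositive of (P → Q) is (¬Q → ¬P); it is logically equivalent to the original.
Here P = '|x| <= 7' and Q = '-7 <= x <= 7'.

If not (-7 <= x <= 7), then not (|x| <= 7).


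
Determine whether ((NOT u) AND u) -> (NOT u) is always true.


Build the truth table over {u}:
u | φ
-----
F | T
T | T
Every row evaluates to true.

Yes, it is a tautology.


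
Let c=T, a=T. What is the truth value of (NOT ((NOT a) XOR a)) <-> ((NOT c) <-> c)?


Substitute c=T, a=T:
NOT a = F
(NOT a) XOR a = F XOR T = T
NOT ((NOT a) XOR a) = F
NOT c = F
(NOT c) <-> c = F <-> T = F
(NOT ((NOT a) XOR a)) <-> ((NOT c) <-> c) = F <-> F = T

T


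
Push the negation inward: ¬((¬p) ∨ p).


De Morgan: the negation of a disjunction is the conjunction of the negations.
Distribute ¬ across ∨, flipping it to ∧, and negate each literal.

p ∧ (¬p)


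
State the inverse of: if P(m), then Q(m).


The inverse of (P → Q) is (¬P → ¬Q). It is equivalent to the converse, not to the original.
Here P = 'P(m)' and Q = 'Q(m)'.

If not (P(m)), then not (Q(m)).


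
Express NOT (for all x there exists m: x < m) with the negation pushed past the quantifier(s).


Negation flips each quantifier (∀↔∃) and negates the inner predicate.
¬(for all x there exists m: φ) = there exists x for all m: ¬φ.

there exists x for all m: NOT(x < m)


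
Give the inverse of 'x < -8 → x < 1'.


The inverse of (P → Q) is (¬P → ¬Q). It is equivalent to the converse, not to the original.
Here P = 'x < -8' and Q = 'x < 1'.

If not (x < -8), then not (x < 1).


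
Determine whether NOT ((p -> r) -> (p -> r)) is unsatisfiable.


Truth table over {p, r}:
p | r | φ
---------
F | F | F
T | F | F
F | T | F
T | T | F
Every row is false.

Yes, it is a contradiction.


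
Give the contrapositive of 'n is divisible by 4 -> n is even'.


The contrapositive of (P → Q) is (¬Q → ¬P); it is logically equivalent to the original.
Here P = 'n is divisible by 4' and Q = 'n is even'.

If not (n is even), then not (n is divisible by 4).


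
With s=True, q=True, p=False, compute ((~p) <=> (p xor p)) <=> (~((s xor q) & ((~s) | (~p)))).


Substitute s=True, q=True, p=False:
~p = True
p xor p = False xor False = False
(~p) <=> (p xor p) = True <=> False = False
s xor q = True xor True = False
~s = False
~p = True
(~s) | (~p) = False | True = True
(s xor q) & ((~s) | (~p)) = False & True = False
~((s xor q) & ((~s) | (~p))) = True
((~p) <=> (p xor p)) <=> (~((s xor q) & ((~s) | (~p)))) = False <=> True = False

False


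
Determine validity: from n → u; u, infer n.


This is affirming the consequent (fallacy). There exist truth assignments where the premises are all true but the conclusion is false.

Invalid.


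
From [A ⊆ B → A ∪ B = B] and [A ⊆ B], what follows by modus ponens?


Modus ponens: from (P → Q) and P, infer Q.
P = 'A ⊆ B' is asserted, and P → Q holds, so Q follows.

A ∪ B = B.


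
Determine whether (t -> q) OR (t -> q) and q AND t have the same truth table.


Compare truth tables:
q | t | φ | ψ
-------------
F | F | T | F
T | F | T | F
F | T | F | F
T | T | T | T
They differ at row 1 (q=F, t=F): φ=T but ψ=F.

No, they are not logically equivalent.


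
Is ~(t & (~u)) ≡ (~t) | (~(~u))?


Compare truth tables:
t | u | φ | ψ
-------------
False | False | True | True
True | False | False | False
False | True | True | True
True | True | True | True
The columns φ and ψ agree on every row.

Yes, they are logically equivalent.


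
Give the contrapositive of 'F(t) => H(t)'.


The contrapositive of (P → Q) is (¬Q → ¬P); it is logically equivalent to the original.
Here P = 'F(t)' and Q = 'H(t)'.

If not (H(t)), then not (F(t)).


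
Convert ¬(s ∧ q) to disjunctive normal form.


Step 1: Apply De Morgan: ¬(s ∧ q) = ¬s ∨ ¬q.

(¬s) ∨ (¬q)


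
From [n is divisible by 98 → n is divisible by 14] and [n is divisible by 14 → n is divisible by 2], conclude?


Hypothetical syllogism: from (P → Q) and (Q → R), infer (P → R).
Chain the two implications through the shared middle term 'n is divisible by 14'.

n is divisible by 98 → n is divisible by 2


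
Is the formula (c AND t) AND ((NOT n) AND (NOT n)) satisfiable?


Search for a satisfying assignment over {c, n, t}.
Try c=T, n=F, t=T: the formula evaluates to T.
A satisfying assignment exists.

Satisfiable.


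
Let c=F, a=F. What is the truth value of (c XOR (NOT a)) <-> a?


Substitute c=F, a=F:
NOT a = T
c XOR (NOT a) = F XOR T = T
(c XOR (NOT a)) <-> a = T <-> F = F

F


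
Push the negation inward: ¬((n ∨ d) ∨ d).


De Morgan: the negation of a disjunction is the conjunction of the negations.
Distribute ¬ across ∨, flipping it to ∧, and negate each literal.

((¬n) ∧ (¬d)) ∧ (¬d)


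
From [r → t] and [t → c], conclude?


Hypothetical syllogism: from (P → Q) and (Q → R), infer (P → R).
Chain the two implications through the shared middle term 't'.

r → c


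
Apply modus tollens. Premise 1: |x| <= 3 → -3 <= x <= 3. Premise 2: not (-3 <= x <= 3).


Modus tollens: from (P → Q) and ¬Q, infer ¬P.
Q = '-3 <= x <= 3' is denied; since P → Q, P must also fail.

Not (|x| <= 3).


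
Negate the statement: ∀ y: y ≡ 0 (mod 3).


¬(∀ x: φ) = ∃ x: ¬φ, and ¬(∃ x: φ) = ∀ x: ¬φ.
Apply to the universal statement.

∃ y: ¬(y ≡ 0 (mod 3))


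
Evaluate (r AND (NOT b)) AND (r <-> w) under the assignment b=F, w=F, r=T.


Substitute b=F, w=F, r=T:
NOT b = T
r AND (NOT b) = T AND T = T
r <-> w = T <-> F = F
(r AND (NOT b)) AND (r <-> w) = T AND F = F

F


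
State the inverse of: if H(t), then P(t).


The inverse of (P → Q) is (¬P → ¬Q). It is equivalent to the converse, not to the original.
Here P = 'H(t)' and Q = 'P(t)'.

If not (H(t)), then not (P(t)).


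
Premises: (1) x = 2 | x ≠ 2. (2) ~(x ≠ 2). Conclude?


Disjunctive syllogism: from (P ∨ Q) and ¬P, infer Q.
One disjunct, 'x ≠ 2', is ruled out; the other must hold.

x = 2


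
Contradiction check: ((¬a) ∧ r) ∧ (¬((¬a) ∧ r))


Truth table over {a, r}:
a | r | φ
---------
F | F | F
T | F | F
F | T | F
T | T | F
Every row is false.

Yes, it is a contradiction.


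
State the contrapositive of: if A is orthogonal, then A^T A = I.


The contrapositive of (P → Q) is (¬Q → ¬P); it is logically equivalent to the original.
Here P = 'A is orthogonal' and Q = 'A^T A = I'.

If not (A^T A = I), then not (A is orthogonal).


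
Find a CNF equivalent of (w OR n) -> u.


Step 1: Rewrite as ¬(w ∨ n) ∨ u = (¬w ∧ ¬n) ∨ u.
Step 2: Distribute ∨ over ∧.

((NOT w) OR u) AND ((NOT n) OR u)


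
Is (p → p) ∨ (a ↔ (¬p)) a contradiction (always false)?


Truth table over {a, p}:
a | p | φ
---------
F | F | T
T | F | T
F | T | T
T | T | T
Satisfying assignment at row 1: a=F, p=F gives T.

No, it is not a contradiction.


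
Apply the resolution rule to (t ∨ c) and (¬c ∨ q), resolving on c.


The clauses contain complementary literals c and ¬c.
Resolution eliminates this pair and disjoins the remaining literals (merging duplicates).

(t ∨ q)


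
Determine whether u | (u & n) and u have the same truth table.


Compare truth tables:
n | u | φ | ψ
-------------
False | False | False | False
True | False | False | False
False | True | True | True
True | True | True | True
The columns φ and ψ agree on every row.

Yes, they are logically equivalent.


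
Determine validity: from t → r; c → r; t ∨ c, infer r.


This matches the form of proof by cases: the conclusion follows in every model of the premises.

Valid.


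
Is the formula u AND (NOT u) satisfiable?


Check all 2 assignments over {u}:
u | φ
-----
F | F
T | F
No assignment makes the formula true.

Unsatisfiable.


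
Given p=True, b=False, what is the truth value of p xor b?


Exclusive or is true when exactly one operand is true.
Substitute: p=True, b=False.
True xor False evaluates to True.

True


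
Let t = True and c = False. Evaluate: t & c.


Conjunction is true only when both operands are true.
Substitute: t=True, c=False.
True & False evaluates to False.

False


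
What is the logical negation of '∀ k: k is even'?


¬(∀ x: φ) = ∃ x: ¬φ, and ¬(∃ x: φ) = ∀ x: ¬φ.
Apply to the universal statement.

∃ k: ¬(k is even)


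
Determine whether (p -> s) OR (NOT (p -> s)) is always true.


Build the truth table over {p, s}:
p | s | φ
---------
F | F | T
T | F | T
F | T | T
T | T | T
Every row evaluates to true.

Yes, it is a tautology.


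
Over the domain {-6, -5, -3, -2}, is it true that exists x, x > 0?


Evaluate the predicate on each element: -6:False, -5:False, -3:False, -2:False.
No element satisfies the predicate.

False


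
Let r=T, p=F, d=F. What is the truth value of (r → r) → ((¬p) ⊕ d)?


Substitute r=T, p=F, d=F:
r → r = T → T = T
¬p = T
(¬p) ⊕ d = T ⊕ F = T
(r → r) → ((¬p) ⊕ d) = T → T = T

T


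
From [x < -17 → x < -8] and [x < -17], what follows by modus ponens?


Modus ponens: from (P → Q) and P, infer Q.
P = 'x < -17' is asserted, and P → Q holds, so Q follows.

x < -8.


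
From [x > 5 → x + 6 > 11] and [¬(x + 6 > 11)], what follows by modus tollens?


Modus tollens: from (P → Q) and ¬Q, infer ¬P.
Q = 'x + 6 > 11' is denied; since P → Q, P must also fail.

Not (x > 5).


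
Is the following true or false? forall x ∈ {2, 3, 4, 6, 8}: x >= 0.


Evaluate the predicate on each element: 2:True, 3:True, 4:True, 6:True, 8:True.
Every element satisfies the predicate.

True


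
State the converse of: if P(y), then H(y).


The converse of (P → Q) is (Q → P). It is not in general equivalent to the original.
Here P = 'P(y)' and Q = 'H(y)'.

If H(y), then P(y).


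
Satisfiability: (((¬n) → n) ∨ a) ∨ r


Search for a satisfying assignment over {a, n, r}.
Try a=T, n=F, r=F: the formula evaluates to T.
A satisfying assignment exists.

Satisfiable.


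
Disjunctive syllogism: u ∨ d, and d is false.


Disjunctive syllogism: from (P ∨ Q) and ¬P, infer Q.
One disjunct, 'd', is ruled out; the other must hold.

u


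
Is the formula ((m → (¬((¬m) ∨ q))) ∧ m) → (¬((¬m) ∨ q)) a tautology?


Build the truth table over {m, q}:
m | q | φ
---------
F | F | T
T | F | T
F | T | T
T | T | T
Every row evaluates to true.

Yes, it is a tautology.


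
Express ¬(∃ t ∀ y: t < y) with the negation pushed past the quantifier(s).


Negation flips each quantifier (∀↔∃) and negates the inner predicate.
¬(∃ t ∀ y: φ) = ∀ t ∃ y: ¬φ.

∀ t ∃ y: ¬(t < y)


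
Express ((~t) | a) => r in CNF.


Step 1: Rewrite as ¬((¬t) ∨ a) ∨ r = (¬(¬t) ∧ ¬a) ∨ r.
Step 2: Distribute ∨ over ∧.
Step 3: Eliminate any double negations (¬¬X = X).

(t | r) & ((~a) | r)


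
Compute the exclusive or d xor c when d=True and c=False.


Exclusive or is true when exactly one operand is true.
Substitute: d=True, c=False.
True xor False evaluates to True.

True


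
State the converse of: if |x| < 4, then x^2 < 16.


The converse of (P → Q) is (Q → P). It is not in general equivalent to the original.
Here P = '|x| < 4' and Q = 'x^2 < 16'.

If x^2 < 16, then |x| < 4.


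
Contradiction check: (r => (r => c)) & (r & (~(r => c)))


Truth table over {c, r}:
c | r | φ
---------
False | False | False
True | False | False
False | True | False
True | True | False
Every row is false.

Yes, it is a contradiction.


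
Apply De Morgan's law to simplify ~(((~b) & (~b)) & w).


De Morgan: the negation of a conjunction is the disjunction of the negations.
Distribute ~ across &, flipping it to |, and negate each literal.

(b | b) | (~w)


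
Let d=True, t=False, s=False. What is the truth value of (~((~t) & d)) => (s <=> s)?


Substitute d=True, t=False, s=False:
~t = True
(~t) & d = True & True = True
~((~t) & d) = False
s <=> s = False <=> False = True
(~((~t) & d)) => (s <=> s) = False => True = True

True


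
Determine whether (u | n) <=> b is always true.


Build the truth table over {b, n, u}:
b | n | u | φ
-------------
False | False | False | True
True | False | False | False
False | True | False | False
True | True | False | True
False | False | True | False
True | False | True | True
False | True | True | False
True | True | True | True
Counterexample at row 2: with b=True, n=False, u=False, the formula is False.

No, it is not a tautology.


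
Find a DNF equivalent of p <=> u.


Step 1: p ↔ u is true exactly when both agree: (p ∧ u) ∨ (¬p ∧ ¬u).

(p & u) | ((~p) & (~u))


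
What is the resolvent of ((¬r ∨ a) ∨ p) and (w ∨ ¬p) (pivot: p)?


The clauses contain complementary literals p and ¬p.
Resolution eliminates this pair and disjoins the remaining literals (merging duplicates).

((a ∨ ¬r) ∨ w)


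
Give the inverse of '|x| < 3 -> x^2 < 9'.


The inverse of (P → Q) is (¬P → ¬Q). It is equivalent to the converse, not to the original.
Here P = '|x| < 3' and Q = 'x^2 < 9'.

If not (|x| < 3), then not (x^2 < 9).
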